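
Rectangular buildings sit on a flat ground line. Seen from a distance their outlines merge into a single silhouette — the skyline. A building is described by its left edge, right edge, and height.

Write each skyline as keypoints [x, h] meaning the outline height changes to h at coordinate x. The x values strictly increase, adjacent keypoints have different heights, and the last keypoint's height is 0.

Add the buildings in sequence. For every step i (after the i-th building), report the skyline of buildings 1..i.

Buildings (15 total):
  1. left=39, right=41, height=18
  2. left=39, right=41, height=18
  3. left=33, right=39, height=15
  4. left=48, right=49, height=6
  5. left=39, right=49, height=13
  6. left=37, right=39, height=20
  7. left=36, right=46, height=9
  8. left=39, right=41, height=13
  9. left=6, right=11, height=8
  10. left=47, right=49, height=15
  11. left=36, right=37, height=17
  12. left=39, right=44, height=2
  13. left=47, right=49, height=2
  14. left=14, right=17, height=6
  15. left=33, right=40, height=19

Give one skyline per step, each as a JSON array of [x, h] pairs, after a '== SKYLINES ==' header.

== SKYLINES ==
[[39,18],[41,0]]
[[39,18],[41,0]]
[[33,15],[39,18],[41,0]]
[[33,15],[39,18],[41,0],[48,6],[49,0]]
[[33,15],[39,18],[41,13],[49,0]]
[[33,15],[37,20],[39,18],[41,13],[49,0]]
[[33,15],[37,20],[39,18],[41,13],[49,0]]
[[33,15],[37,20],[39,18],[41,13],[49,0]]
[[6,8],[11,0],[33,15],[37,20],[39,18],[41,13],[49,0]]
[[6,8],[11,0],[33,15],[37,20],[39,18],[41,13],[47,15],[49,0]]
[[6,8],[11,0],[33,15],[36,17],[37,20],[39,18],[41,13],[47,15],[49,0]]
[[6,8],[11,0],[33,15],[36,17],[37,20],[39,18],[41,13],[47,15],[49,0]]
[[6,8],[11,0],[33,15],[36,17],[37,20],[39,18],[41,13],[47,15],[49,0]]
[[6,8],[11,0],[14,6],[17,0],[33,15],[36,17],[37,20],[39,18],[41,13],[47,15],[49,0]]
[[6,8],[11,0],[14,6],[17,0],[33,19],[37,20],[39,19],[40,18],[41,13],[47,15],[49,0]]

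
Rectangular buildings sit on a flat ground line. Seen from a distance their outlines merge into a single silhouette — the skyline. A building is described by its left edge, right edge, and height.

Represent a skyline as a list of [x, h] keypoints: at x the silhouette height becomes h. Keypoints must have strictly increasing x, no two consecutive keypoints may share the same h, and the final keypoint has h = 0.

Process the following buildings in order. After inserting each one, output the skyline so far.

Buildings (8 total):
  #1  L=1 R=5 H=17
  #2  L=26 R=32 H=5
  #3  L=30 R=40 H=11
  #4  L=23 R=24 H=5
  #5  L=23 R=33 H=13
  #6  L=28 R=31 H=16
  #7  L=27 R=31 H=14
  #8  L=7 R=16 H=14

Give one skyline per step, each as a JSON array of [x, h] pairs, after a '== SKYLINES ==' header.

== SKYLINES ==
[[1,17],[5,0]]
[[1,17],[5,0],[26,5],[32,0]]
[[1,17],[5,0],[26,5],[30,11],[40,0]]
[[1,17],[5,0],[23,5],[24,0],[26,5],[30,11],[40,0]]
[[1,17],[5,0],[23,13],[33,11],[40,0]]
[[1,17],[5,0],[23,13],[28,16],[31,13],[33,11],[40,0]]
[[1,17],[5,0],[23,13],[27,14],[28,16],[31,13],[33,11],[40,0]]
[[1,17],[5,0],[7,14],[16,0],[23,13],[27,14],[28,16],[31,13],[33,11],[40,0]]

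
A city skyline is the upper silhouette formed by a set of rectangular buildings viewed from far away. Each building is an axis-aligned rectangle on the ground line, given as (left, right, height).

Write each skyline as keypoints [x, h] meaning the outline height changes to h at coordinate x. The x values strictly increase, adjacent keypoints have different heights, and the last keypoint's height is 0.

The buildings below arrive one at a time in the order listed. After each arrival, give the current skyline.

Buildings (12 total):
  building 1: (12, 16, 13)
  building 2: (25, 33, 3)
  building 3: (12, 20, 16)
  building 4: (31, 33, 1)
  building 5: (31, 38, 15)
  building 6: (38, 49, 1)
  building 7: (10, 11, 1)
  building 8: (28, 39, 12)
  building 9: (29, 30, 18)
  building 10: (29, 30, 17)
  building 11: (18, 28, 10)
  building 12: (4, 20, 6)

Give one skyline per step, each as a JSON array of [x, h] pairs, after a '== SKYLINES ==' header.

== SKYLINES ==
[[12,13],[16,0]]
[[12,13],[16,0],[25,3],[33,0]]
[[12,16],[20,0],[25,3],[33,0]]
[[12,16],[20,0],[25,3],[33,0]]
[[12,16],[20,0],[25,3],[31,15],[38,0]]
[[12,16],[20,0],[25,3],[31,15],[38,1],[49,0]]
[[10,1],[11,0],[12,16],[20,0],[25,3],[31,15],[38,1],[49,0]]
[[10,1],[11,0],[12,16],[20,0],[25,3],[28,12],[31,15],[38,12],[39,1],[49,0]]
[[10,1],[11,0],[12,16],[20,0],[25,3],[28,12],[29,18],[30,12],[31,15],[38,12],[39,1],[49,0]]
[[10,1],[11,0],[12,16],[20,0],[25,3],[28,12],[29,18],[30,12],[31,15],[38,12],[39,1],[49,0]]
[[10,1],[11,0],[12,16],[20,10],[28,12],[29,18],[30,12],[31,15],[38,12],[39,1],[49,0]]
[[4,6],[12,16],[20,10],[28,12],[29,18],[30,12],[31,15],[38,12],[39,1],[49,0]]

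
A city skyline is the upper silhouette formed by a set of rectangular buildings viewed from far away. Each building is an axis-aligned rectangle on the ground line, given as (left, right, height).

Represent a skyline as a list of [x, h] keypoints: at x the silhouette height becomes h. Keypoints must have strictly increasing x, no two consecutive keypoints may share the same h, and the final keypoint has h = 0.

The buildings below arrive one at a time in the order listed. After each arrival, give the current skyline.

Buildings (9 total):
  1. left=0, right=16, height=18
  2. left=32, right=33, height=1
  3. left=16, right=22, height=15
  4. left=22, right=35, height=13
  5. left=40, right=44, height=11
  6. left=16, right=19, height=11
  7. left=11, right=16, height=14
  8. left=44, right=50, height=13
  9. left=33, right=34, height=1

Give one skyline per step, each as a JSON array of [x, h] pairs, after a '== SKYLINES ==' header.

== SKYLINES ==
[[0,18],[16,0]]
[[0,18],[16,0],[32,1],[33,0]]
[[0,18],[16,15],[22,0],[32,1],[33,0]]
[[0,18],[16,15],[22,13],[35,0]]
[[0,18],[16,15],[22,13],[35,0],[40,11],[44,0]]
[[0,18],[16,15],[22,13],[35,0],[40,11],[44,0]]
[[0,18],[16,15],[22,13],[35,0],[40,11],[44,0]]
[[0,18],[16,15],[22,13],[35,0],[40,11],[44,13],[50,0]]
[[0,18],[16,15],[22,13],[35,0],[40,11],[44,13],[50,0]]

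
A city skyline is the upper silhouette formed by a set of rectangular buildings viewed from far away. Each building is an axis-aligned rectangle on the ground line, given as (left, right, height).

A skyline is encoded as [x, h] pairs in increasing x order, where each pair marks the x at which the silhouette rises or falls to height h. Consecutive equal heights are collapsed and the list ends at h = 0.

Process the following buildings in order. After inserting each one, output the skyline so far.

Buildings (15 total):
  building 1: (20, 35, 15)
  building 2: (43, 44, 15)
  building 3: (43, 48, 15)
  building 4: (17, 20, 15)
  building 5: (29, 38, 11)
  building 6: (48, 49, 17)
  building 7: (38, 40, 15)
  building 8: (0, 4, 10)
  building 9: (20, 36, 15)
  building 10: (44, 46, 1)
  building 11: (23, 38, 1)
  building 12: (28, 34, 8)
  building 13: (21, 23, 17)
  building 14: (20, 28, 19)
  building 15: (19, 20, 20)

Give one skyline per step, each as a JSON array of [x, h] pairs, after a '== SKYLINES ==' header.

== SKYLINES ==
[[20,15],[35,0]]
[[20,15],[35,0],[43,15],[44,0]]
[[20,15],[35,0],[43,15],[48,0]]
[[17,15],[35,0],[43,15],[48,0]]
[[17,15],[35,11],[38,0],[43,15],[48,0]]
[[17,15],[35,11],[38,0],[43,15],[48,17],[49,0]]
[[17,15],[35,11],[38,15],[40,0],[43,15],[48,17],[49,0]]
[[0,10],[4,0],[17,15],[35,11],[38,15],[40,0],[43,15],[48,17],[49,0]]
[[0,10],[4,0],[17,15],[36,11],[38,15],[40,0],[43,15],[48,17],[49,0]]
[[0,10],[4,0],[17,15],[36,11],[38,15],[40,0],[43,15],[48,17],[49,0]]
[[0,10],[4,0],[17,15],[36,11],[38,15],[40,0],[43,15],[48,17],[49,0]]
[[0,10],[4,0],[17,15],[36,11],[38,15],[40,0],[43,15],[48,17],[49,0]]
[[0,10],[4,0],[17,15],[21,17],[23,15],[36,11],[38,15],[40,0],[43,15],[48,17],[49,0]]
[[0,10],[4,0],[17,15],[20,19],[28,15],[36,11],[38,15],[40,0],[43,15],[48,17],[49,0]]
[[0,10],[4,0],[17,15],[19,20],[20,19],[28,15],[36,11],[38,15],[40,0],[43,15],[48,17],[49,0]]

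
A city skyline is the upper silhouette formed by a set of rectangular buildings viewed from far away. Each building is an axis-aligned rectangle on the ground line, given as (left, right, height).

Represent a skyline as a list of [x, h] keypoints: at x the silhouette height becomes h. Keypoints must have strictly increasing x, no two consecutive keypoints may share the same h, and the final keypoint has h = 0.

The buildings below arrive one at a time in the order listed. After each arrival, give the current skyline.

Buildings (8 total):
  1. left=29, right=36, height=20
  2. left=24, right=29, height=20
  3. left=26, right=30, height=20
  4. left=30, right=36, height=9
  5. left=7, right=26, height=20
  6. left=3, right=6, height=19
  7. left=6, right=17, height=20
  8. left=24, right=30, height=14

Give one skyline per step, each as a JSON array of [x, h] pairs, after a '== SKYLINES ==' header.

== SKYLINES ==
[[29,20],[36,0]]
[[24,20],[36,0]]
[[24,20],[36,0]]
[[24,20],[36,0]]
[[7,20],[36,0]]
[[3,19],[6,0],[7,20],[36,0]]
[[3,19],[6,20],[36,0]]
[[3,19],[6,20],[36,0]]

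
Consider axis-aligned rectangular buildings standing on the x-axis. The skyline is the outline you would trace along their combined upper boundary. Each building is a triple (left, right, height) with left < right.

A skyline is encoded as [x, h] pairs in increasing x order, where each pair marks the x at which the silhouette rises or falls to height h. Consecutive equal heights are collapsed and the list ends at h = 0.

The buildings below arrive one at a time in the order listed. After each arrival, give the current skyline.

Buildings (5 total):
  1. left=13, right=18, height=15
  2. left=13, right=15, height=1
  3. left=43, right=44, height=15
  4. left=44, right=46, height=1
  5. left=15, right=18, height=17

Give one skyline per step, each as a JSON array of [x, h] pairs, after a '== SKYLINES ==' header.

== SKYLINES ==
[[13,15],[18,0]]
[[13,15],[18,0]]
[[13,15],[18,0],[43,15],[44,0]]
[[13,15],[18,0],[43,15],[44,1],[46,0]]
[[13,15],[15,17],[18,0],[43,15],[44,1],[46,0]]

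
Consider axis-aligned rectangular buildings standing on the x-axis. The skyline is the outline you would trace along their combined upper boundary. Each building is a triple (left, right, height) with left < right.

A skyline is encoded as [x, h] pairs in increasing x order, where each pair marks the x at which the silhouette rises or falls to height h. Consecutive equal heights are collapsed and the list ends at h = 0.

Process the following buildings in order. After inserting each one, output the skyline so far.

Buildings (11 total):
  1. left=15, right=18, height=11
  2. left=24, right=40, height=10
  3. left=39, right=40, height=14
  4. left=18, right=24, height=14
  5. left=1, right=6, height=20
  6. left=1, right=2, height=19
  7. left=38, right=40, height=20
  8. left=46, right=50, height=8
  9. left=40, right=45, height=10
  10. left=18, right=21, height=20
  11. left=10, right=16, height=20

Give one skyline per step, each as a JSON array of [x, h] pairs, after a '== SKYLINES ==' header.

== SKYLINES ==
[[15,11],[18,0]]
[[15,11],[18,0],[24,10],[40,0]]
[[15,11],[18,0],[24,10],[39,14],[40,0]]
[[15,11],[18,14],[24,10],[39,14],[40,0]]
[[1,20],[6,0],[15,11],[18,14],[24,10],[39,14],[40,0]]
[[1,20],[6,0],[15,11],[18,14],[24,10],[39,14],[40,0]]
[[1,20],[6,0],[15,11],[18,14],[24,10],[38,20],[40,0]]
[[1,20],[6,0],[15,11],[18,14],[24,10],[38,20],[40,0],[46,8],[50,0]]
[[1,20],[6,0],[15,11],[18,14],[24,10],[38,20],[40,10],[45,0],[46,8],[50,0]]
[[1,20],[6,0],[15,11],[18,20],[21,14],[24,10],[38,20],[40,10],[45,0],[46,8],[50,0]]
[[1,20],[6,0],[10,20],[16,11],[18,20],[21,14],[24,10],[38,20],[40,10],[45,0],[46,8],[50,0]]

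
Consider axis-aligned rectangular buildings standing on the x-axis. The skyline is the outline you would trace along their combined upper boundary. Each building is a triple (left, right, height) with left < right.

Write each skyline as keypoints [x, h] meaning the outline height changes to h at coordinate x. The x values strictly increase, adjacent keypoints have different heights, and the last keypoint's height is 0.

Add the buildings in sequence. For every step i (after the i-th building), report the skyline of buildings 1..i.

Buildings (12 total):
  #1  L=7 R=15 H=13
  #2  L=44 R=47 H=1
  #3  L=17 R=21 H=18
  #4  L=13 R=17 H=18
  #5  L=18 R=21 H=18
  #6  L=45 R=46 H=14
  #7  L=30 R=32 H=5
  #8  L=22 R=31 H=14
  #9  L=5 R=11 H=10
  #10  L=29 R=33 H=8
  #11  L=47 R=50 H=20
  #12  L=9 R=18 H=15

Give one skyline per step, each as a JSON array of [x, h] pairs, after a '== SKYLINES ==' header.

== SKYLINES ==
[[7,13],[15,0]]
[[7,13],[15,0],[44,1],[47,0]]
[[7,13],[15,0],[17,18],[21,0],[44,1],[47,0]]
[[7,13],[13,18],[21,0],[44,1],[47,0]]
[[7,13],[13,18],[21,0],[44,1],[47,0]]
[[7,13],[13,18],[21,0],[44,1],[45,14],[46,1],[47,0]]
[[7,13],[13,18],[21,0],[30,5],[32,0],[44,1],[45,14],[46,1],[47,0]]
[[7,13],[13,18],[21,0],[22,14],[31,5],[32,0],[44,1],[45,14],[46,1],[47,0]]
[[5,10],[7,13],[13,18],[21,0],[22,14],[31,5],[32,0],[44,1],[45,14],[46,1],[47,0]]
[[5,10],[7,13],[13,18],[21,0],[22,14],[31,8],[33,0],[44,1],[45,14],[46,1],[47,0]]
[[5,10],[7,13],[13,18],[21,0],[22,14],[31,8],[33,0],[44,1],[45,14],[46,1],[47,20],[50,0]]
[[5,10],[7,13],[9,15],[13,18],[21,0],[22,14],[31,8],[33,0],[44,1],[45,14],[46,1],[47,20],[50,0]]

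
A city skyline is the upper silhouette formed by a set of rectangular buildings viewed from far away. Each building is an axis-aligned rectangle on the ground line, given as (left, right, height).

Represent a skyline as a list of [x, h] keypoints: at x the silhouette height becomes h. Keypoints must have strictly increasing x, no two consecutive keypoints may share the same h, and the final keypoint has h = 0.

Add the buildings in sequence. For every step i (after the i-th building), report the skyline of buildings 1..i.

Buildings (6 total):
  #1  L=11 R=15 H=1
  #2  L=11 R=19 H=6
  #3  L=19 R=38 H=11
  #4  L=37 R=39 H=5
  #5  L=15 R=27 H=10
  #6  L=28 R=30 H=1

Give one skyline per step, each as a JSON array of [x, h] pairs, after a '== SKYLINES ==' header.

== SKYLINES ==
[[11,1],[15,0]]
[[11,6],[19,0]]
[[11,6],[19,11],[38,0]]
[[11,6],[19,11],[38,5],[39,0]]
[[11,6],[15,10],[19,11],[38,5],[39,0]]
[[11,6],[15,10],[19,11],[38,5],[39,0]]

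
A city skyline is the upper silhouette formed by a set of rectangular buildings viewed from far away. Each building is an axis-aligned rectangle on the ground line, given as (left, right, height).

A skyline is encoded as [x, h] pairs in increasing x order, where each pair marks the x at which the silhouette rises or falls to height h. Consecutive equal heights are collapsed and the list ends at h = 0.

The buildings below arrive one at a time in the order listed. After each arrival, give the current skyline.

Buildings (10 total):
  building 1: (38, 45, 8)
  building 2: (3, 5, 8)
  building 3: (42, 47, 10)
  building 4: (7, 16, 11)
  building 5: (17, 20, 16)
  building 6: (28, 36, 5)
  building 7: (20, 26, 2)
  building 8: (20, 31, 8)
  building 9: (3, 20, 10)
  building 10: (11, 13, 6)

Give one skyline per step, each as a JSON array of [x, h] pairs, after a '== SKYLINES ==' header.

== SKYLINES ==
[[38,8],[45,0]]
[[3,8],[5,0],[38,8],[45,0]]
[[3,8],[5,0],[38,8],[42,10],[47,0]]
[[3,8],[5,0],[7,11],[16,0],[38,8],[42,10],[47,0]]
[[3,8],[5,0],[7,11],[16,0],[17,16],[20,0],[38,8],[42,10],[47,0]]
[[3,8],[5,0],[7,11],[16,0],[17,16],[20,0],[28,5],[36,0],[38,8],[42,10],[47,0]]
[[3,8],[5,0],[7,11],[16,0],[17,16],[20,2],[26,0],[28,5],[36,0],[38,8],[42,10],[47,0]]
[[3,8],[5,0],[7,11],[16,0],[17,16],[20,8],[31,5],[36,0],[38,8],[42,10],[47,0]]
[[3,10],[7,11],[16,10],[17,16],[20,8],[31,5],[36,0],[38,8],[42,10],[47,0]]
[[3,10],[7,11],[16,10],[17,16],[20,8],[31,5],[36,0],[38,8],[42,10],[47,0]]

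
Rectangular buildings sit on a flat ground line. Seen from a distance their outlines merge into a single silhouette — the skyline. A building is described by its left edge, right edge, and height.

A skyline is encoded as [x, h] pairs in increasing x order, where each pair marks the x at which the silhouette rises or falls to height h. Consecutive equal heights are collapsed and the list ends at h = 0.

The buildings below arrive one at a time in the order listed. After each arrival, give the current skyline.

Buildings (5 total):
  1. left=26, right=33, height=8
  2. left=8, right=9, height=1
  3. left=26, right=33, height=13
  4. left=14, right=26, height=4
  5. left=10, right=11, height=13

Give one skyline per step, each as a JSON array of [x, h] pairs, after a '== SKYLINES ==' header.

== SKYLINES ==
[[26,8],[33,0]]
[[8,1],[9,0],[26,8],[33,0]]
[[8,1],[9,0],[26,13],[33,0]]
[[8,1],[9,0],[14,4],[26,13],[33,0]]
[[8,1],[9,0],[10,13],[11,0],[14,4],[26,13],[33,0]]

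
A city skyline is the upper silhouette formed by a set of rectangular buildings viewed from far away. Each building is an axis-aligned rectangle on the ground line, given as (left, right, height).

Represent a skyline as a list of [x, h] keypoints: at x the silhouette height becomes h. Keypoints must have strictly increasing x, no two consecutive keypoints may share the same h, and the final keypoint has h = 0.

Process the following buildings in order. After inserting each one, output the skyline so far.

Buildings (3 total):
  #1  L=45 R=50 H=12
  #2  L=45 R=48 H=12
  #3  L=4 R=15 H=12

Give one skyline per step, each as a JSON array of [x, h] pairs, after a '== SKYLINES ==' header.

== SKYLINES ==
[[45,12],[50,0]]
[[45,12],[50,0]]
[[4,12],[15,0],[45,12],[50,0]]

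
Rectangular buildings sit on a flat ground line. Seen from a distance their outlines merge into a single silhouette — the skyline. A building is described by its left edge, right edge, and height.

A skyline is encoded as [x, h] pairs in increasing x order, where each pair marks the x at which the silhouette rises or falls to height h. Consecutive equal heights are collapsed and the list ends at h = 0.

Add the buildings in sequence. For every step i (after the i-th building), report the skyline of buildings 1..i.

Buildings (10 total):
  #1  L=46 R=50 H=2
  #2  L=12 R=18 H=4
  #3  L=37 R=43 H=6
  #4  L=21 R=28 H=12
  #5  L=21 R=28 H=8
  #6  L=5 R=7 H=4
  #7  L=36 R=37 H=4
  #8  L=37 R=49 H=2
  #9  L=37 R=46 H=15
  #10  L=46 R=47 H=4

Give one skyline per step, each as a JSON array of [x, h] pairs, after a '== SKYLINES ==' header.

== SKYLINES ==
[[46,2],[50,0]]
[[12,4],[18,0],[46,2],[50,0]]
[[12,4],[18,0],[37,6],[43,0],[46,2],[50,0]]
[[12,4],[18,0],[21,12],[28,0],[37,6],[43,0],[46,2],[50,0]]
[[12,4],[18,0],[21,12],[28,0],[37,6],[43,0],[46,2],[50,0]]
[[5,4],[7,0],[12,4],[18,0],[21,12],[28,0],[37,6],[43,0],[46,2],[50,0]]
[[5,4],[7,0],[12,4],[18,0],[21,12],[28,0],[36,4],[37,6],[43,0],[46,2],[50,0]]
[[5,4],[7,0],[12,4],[18,0],[21,12],[28,0],[36,4],[37,6],[43,2],[50,0]]
[[5,4],[7,0],[12,4],[18,0],[21,12],[28,0],[36,4],[37,15],[46,2],[50,0]]
[[5,4],[7,0],[12,4],[18,0],[21,12],[28,0],[36,4],[37,15],[46,4],[47,2],[50,0]]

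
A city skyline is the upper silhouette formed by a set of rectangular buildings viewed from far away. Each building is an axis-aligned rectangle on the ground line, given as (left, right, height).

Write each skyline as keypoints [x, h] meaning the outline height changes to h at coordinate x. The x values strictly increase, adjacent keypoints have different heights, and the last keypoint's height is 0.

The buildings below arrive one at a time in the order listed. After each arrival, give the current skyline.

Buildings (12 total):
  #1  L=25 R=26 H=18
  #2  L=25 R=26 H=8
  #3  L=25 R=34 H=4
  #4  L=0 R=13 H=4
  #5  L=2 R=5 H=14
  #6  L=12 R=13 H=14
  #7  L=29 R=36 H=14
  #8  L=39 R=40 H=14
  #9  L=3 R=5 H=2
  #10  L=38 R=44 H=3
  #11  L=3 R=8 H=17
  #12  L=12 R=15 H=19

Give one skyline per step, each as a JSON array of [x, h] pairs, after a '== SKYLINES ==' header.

== SKYLINES ==
[[25,18],[26,0]]
[[25,18],[26,0]]
[[25,18],[26,4],[34,0]]
[[0,4],[13,0],[25,18],[26,4],[34,0]]
[[0,4],[2,14],[5,4],[13,0],[25,18],[26,4],[34,0]]
[[0,4],[2,14],[5,4],[12,14],[13,0],[25,18],[26,4],[34,0]]
[[0,4],[2,14],[5,4],[12,14],[13,0],[25,18],[26,4],[29,14],[36,0]]
[[0,4],[2,14],[5,4],[12,14],[13,0],[25,18],[26,4],[29,14],[36,0],[39,14],[40,0]]
[[0,4],[2,14],[5,4],[12,14],[13,0],[25,18],[26,4],[29,14],[36,0],[39,14],[40,0]]
[[0,4],[2,14],[5,4],[12,14],[13,0],[25,18],[26,4],[29,14],[36,0],[38,3],[39,14],[40,3],[44,0]]
[[0,4],[2,14],[3,17],[8,4],[12,14],[13,0],[25,18],[26,4],[29,14],[36,0],[38,3],[39,14],[40,3],[44,0]]
[[0,4],[2,14],[3,17],[8,4],[12,19],[15,0],[25,18],[26,4],[29,14],[36,0],[38,3],[39,14],[40,3],[44,0]]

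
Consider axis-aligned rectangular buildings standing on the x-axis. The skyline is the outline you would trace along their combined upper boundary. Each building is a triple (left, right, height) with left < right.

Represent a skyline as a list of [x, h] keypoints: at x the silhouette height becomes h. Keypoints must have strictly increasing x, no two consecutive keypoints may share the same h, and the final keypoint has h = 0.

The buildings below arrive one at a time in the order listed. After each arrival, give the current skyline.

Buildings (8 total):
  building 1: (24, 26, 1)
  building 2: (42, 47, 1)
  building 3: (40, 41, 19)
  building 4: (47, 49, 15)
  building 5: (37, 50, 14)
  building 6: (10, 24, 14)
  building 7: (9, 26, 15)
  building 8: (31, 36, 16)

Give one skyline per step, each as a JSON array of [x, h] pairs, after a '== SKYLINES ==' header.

== SKYLINES ==
[[24,1],[26,0]]
[[24,1],[26,0],[42,1],[47,0]]
[[24,1],[26,0],[40,19],[41,0],[42,1],[47,0]]
[[24,1],[26,0],[40,19],[41,0],[42,1],[47,15],[49,0]]
[[24,1],[26,0],[37,14],[40,19],[41,14],[47,15],[49,14],[50,0]]
[[10,14],[24,1],[26,0],[37,14],[40,19],[41,14],[47,15],[49,14],[50,0]]
[[9,15],[26,0],[37,14],[40,19],[41,14],[47,15],[49,14],[50,0]]
[[9,15],[26,0],[31,16],[36,0],[37,14],[40,19],[41,14],[47,15],[49,14],[50,0]]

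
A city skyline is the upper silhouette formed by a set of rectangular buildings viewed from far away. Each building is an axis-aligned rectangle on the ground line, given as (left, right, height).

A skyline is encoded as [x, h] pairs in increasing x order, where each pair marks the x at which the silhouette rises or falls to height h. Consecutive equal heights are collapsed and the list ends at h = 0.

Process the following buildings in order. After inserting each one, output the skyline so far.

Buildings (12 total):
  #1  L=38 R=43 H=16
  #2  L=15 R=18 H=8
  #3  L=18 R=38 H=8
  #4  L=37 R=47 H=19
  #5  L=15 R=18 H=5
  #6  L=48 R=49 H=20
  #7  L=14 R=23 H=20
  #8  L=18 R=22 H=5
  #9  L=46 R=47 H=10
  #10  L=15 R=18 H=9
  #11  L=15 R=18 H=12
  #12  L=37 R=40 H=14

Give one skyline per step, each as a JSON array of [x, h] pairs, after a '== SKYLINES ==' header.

== SKYLINES ==
[[38,16],[43,0]]
[[15,8],[18,0],[38,16],[43,0]]
[[15,8],[38,16],[43,0]]
[[15,8],[37,19],[47,0]]
[[15,8],[37,19],[47,0]]
[[15,8],[37,19],[47,0],[48,20],[49,0]]
[[14,20],[23,8],[37,19],[47,0],[48,20],[49,0]]
[[14,20],[23,8],[37,19],[47,0],[48,20],[49,0]]
[[14,20],[23,8],[37,19],[47,0],[48,20],[49,0]]
[[14,20],[23,8],[37,19],[47,0],[48,20],[49,0]]
[[14,20],[23,8],[37,19],[47,0],[48,20],[49,0]]
[[14,20],[23,8],[37,19],[47,0],[48,20],[49,0]]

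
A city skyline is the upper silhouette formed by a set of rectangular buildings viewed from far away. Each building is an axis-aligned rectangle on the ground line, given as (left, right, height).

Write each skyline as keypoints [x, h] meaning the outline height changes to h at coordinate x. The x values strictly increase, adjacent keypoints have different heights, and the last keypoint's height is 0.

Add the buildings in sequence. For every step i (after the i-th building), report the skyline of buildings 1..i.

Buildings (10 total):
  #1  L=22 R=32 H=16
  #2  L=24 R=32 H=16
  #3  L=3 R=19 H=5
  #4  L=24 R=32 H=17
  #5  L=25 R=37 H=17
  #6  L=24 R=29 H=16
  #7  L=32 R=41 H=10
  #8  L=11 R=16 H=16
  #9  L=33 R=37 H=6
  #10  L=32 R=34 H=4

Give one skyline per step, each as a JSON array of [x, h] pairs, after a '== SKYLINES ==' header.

== SKYLINES ==
[[22,16],[32,0]]
[[22,16],[32,0]]
[[3,5],[19,0],[22,16],[32,0]]
[[3,5],[19,0],[22,16],[24,17],[32,0]]
[[3,5],[19,0],[22,16],[24,17],[37,0]]
[[3,5],[19,0],[22,16],[24,17],[37,0]]
[[3,5],[19,0],[22,16],[24,17],[37,10],[41,0]]
[[3,5],[11,16],[16,5],[19,0],[22,16],[24,17],[37,10],[41,0]]
[[3,5],[11,16],[16,5],[19,0],[22,16],[24,17],[37,10],[41,0]]
[[3,5],[11,16],[16,5],[19,0],[22,16],[24,17],[37,10],[41,0]]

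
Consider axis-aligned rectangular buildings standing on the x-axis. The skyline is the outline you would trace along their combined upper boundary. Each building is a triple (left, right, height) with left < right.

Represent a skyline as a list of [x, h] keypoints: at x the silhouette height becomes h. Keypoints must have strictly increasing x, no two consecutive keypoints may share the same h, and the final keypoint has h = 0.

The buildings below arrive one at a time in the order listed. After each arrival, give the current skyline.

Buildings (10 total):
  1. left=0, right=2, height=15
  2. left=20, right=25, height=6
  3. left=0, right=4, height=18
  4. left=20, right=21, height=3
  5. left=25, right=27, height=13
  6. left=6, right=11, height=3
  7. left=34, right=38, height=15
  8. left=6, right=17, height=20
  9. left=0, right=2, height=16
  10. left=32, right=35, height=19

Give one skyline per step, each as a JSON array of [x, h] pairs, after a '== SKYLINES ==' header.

== SKYLINES ==
[[0,15],[2,0]]
[[0,15],[2,0],[20,6],[25,0]]
[[0,18],[4,0],[20,6],[25,0]]
[[0,18],[4,0],[20,6],[25,0]]
[[0,18],[4,0],[20,6],[25,13],[27,0]]
[[0,18],[4,0],[6,3],[11,0],[20,6],[25,13],[27,0]]
[[0,18],[4,0],[6,3],[11,0],[20,6],[25,13],[27,0],[34,15],[38,0]]
[[0,18],[4,0],[6,20],[17,0],[20,6],[25,13],[27,0],[34,15],[38,0]]
[[0,18],[4,0],[6,20],[17,0],[20,6],[25,13],[27,0],[34,15],[38,0]]
[[0,18],[4,0],[6,20],[17,0],[20,6],[25,13],[27,0],[32,19],[35,15],[38,0]]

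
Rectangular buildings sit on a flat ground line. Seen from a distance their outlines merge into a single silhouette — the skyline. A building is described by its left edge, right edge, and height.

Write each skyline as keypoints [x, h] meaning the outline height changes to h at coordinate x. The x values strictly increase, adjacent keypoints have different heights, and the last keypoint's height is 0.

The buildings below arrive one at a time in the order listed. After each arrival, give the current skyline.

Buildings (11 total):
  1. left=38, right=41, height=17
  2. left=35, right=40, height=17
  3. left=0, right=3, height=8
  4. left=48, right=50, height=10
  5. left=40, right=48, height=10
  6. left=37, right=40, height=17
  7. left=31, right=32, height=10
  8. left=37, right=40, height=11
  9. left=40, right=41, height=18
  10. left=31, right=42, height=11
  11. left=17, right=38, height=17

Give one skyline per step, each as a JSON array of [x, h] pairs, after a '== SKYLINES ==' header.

== SKYLINES ==
[[38,17],[41,0]]
[[35,17],[41,0]]
[[0,8],[3,0],[35,17],[41,0]]
[[0,8],[3,0],[35,17],[41,0],[48,10],[50,0]]
[[0,8],[3,0],[35,17],[41,10],[50,0]]
[[0,8],[3,0],[35,17],[41,10],[50,0]]
[[0,8],[3,0],[31,10],[32,0],[35,17],[41,10],[50,0]]
[[0,8],[3,0],[31,10],[32,0],[35,17],[41,10],[50,0]]
[[0,8],[3,0],[31,10],[32,0],[35,17],[40,18],[41,10],[50,0]]
[[0,8],[3,0],[31,11],[35,17],[40,18],[41,11],[42,10],[50,0]]
[[0,8],[3,0],[17,17],[40,18],[41,11],[42,10],[50,0]]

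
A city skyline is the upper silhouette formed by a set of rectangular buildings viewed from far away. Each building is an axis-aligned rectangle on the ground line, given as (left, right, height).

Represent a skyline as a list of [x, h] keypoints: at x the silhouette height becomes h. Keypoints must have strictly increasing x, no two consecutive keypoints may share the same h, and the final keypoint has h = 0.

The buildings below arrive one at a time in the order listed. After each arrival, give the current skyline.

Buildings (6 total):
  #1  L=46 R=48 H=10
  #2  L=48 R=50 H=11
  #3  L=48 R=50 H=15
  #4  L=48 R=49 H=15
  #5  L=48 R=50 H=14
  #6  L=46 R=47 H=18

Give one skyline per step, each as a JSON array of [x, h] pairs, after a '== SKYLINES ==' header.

== SKYLINES ==
[[46,10],[48,0]]
[[46,10],[48,11],[50,0]]
[[46,10],[48,15],[50,0]]
[[46,10],[48,15],[50,0]]
[[46,10],[48,15],[50,0]]
[[46,18],[47,10],[48,15],[50,0]]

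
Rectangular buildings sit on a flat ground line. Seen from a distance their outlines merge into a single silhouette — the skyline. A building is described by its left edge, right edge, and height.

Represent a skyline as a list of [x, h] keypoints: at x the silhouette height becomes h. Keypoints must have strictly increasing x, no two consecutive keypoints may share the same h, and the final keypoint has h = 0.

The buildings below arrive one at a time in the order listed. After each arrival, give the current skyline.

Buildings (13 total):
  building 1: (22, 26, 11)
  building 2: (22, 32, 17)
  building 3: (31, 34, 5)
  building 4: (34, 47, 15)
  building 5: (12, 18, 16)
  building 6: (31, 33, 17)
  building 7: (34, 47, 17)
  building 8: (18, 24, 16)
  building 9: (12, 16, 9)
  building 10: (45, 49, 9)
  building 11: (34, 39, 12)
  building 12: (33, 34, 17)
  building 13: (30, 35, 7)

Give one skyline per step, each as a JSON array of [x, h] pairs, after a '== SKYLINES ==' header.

== SKYLINES ==
[[22,11],[26,0]]
[[22,17],[32,0]]
[[22,17],[32,5],[34,0]]
[[22,17],[32,5],[34,15],[47,0]]
[[12,16],[18,0],[22,17],[32,5],[34,15],[47,0]]
[[12,16],[18,0],[22,17],[33,5],[34,15],[47,0]]
[[12,16],[18,0],[22,17],[33,5],[34,17],[47,0]]
[[12,16],[22,17],[33,5],[34,17],[47,0]]
[[12,16],[22,17],[33,5],[34,17],[47,0]]
[[12,16],[22,17],[33,5],[34,17],[47,9],[49,0]]
[[12,16],[22,17],[33,5],[34,17],[47,9],[49,0]]
[[12,16],[22,17],[47,9],[49,0]]
[[12,16],[22,17],[47,9],[49,0]]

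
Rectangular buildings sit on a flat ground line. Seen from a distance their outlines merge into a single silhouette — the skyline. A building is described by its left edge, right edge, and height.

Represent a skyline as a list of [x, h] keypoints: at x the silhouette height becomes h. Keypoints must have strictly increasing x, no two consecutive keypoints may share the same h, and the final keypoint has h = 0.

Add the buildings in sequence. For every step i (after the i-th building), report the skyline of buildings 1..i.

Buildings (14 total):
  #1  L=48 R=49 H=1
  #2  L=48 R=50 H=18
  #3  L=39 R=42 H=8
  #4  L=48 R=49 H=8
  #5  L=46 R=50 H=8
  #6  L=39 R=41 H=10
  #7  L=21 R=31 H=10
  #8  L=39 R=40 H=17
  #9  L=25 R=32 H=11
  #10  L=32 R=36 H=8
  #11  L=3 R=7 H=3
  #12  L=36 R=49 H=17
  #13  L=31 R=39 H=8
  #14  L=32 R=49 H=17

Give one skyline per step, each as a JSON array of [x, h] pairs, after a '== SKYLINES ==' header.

== SKYLINES ==
[[48,1],[49,0]]
[[48,18],[50,0]]
[[39,8],[42,0],[48,18],[50,0]]
[[39,8],[42,0],[48,18],[50,0]]
[[39,8],[42,0],[46,8],[48,18],[50,0]]
[[39,10],[41,8],[42,0],[46,8],[48,18],[50,0]]
[[21,10],[31,0],[39,10],[41,8],[42,0],[46,8],[48,18],[50,0]]
[[21,10],[31,0],[39,17],[40,10],[41,8],[42,0],[46,8],[48,18],[50,0]]
[[21,10],[25,11],[32,0],[39,17],[40,10],[41,8],[42,0],[46,8],[48,18],[50,0]]
[[21,10],[25,11],[32,8],[36,0],[39,17],[40,10],[41,8],[42,0],[46,8],[48,18],[50,0]]
[[3,3],[7,0],[21,10],[25,11],[32,8],[36,0],[39,17],[40,10],[41,8],[42,0],[46,8],[48,18],[50,0]]
[[3,3],[7,0],[21,10],[25,11],[32,8],[36,17],[48,18],[50,0]]
[[3,3],[7,0],[21,10],[25,11],[32,8],[36,17],[48,18],[50,0]]
[[3,3],[7,0],[21,10],[25,11],[32,17],[48,18],[50,0]]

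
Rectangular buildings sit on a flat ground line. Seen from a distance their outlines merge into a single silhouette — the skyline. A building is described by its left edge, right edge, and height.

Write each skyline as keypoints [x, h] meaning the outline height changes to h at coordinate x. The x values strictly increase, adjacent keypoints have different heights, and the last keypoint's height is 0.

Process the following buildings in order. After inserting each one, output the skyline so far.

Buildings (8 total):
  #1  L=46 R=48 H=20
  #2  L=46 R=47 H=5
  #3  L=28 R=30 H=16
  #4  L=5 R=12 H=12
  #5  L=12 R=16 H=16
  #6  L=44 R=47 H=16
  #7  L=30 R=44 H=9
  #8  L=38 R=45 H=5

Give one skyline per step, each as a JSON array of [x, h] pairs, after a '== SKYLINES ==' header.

== SKYLINES ==
[[46,20],[48,0]]
[[46,20],[48,0]]
[[28,16],[30,0],[46,20],[48,0]]
[[5,12],[12,0],[28,16],[30,0],[46,20],[48,0]]
[[5,12],[12,16],[16,0],[28,16],[30,0],[46,20],[48,0]]
[[5,12],[12,16],[16,0],[28,16],[30,0],[44,16],[46,20],[48,0]]
[[5,12],[12,16],[16,0],[28,16],[30,9],[44,16],[46,20],[48,0]]
[[5,12],[12,16],[16,0],[28,16],[30,9],[44,16],[46,20],[48,0]]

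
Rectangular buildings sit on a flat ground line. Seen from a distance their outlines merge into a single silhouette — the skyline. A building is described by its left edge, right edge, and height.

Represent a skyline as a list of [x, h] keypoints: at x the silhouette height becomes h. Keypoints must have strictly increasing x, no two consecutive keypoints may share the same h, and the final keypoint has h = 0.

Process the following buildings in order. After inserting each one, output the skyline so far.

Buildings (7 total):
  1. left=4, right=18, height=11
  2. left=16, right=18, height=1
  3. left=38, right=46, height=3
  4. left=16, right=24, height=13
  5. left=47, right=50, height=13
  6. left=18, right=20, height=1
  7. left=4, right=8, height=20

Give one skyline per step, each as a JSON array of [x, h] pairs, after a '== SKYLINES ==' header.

== SKYLINES ==
[[4,11],[18,0]]
[[4,11],[18,0]]
[[4,11],[18,0],[38,3],[46,0]]
[[4,11],[16,13],[24,0],[38,3],[46,0]]
[[4,11],[16,13],[24,0],[38,3],[46,0],[47,13],[50,0]]
[[4,11],[16,13],[24,0],[38,3],[46,0],[47,13],[50,0]]
[[4,20],[8,11],[16,13],[24,0],[38,3],[46,0],[47,13],[50,0]]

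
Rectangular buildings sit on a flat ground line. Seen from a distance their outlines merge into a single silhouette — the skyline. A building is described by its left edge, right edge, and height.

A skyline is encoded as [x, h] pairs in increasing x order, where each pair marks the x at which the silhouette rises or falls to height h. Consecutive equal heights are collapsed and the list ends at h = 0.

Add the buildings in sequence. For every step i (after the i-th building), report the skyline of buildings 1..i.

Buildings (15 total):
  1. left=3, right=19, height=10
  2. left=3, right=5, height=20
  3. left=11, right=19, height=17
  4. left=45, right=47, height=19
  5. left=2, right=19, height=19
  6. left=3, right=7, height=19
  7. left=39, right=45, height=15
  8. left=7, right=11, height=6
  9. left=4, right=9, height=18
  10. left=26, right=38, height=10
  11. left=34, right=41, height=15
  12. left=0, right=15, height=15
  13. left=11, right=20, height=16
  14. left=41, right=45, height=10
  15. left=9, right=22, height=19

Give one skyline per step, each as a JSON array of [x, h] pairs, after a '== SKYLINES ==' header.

== SKYLINES ==
[[3,10],[19,0]]
[[3,20],[5,10],[19,0]]
[[3,20],[5,10],[11,17],[19,0]]
[[3,20],[5,10],[11,17],[19,0],[45,19],[47,0]]
[[2,19],[3,20],[5,19],[19,0],[45,19],[47,0]]
[[2,19],[3,20],[5,19],[19,0],[45,19],[47,0]]
[[2,19],[3,20],[5,19],[19,0],[39,15],[45,19],[47,0]]
[[2,19],[3,20],[5,19],[19,0],[39,15],[45,19],[47,0]]
[[2,19],[3,20],[5,19],[19,0],[39,15],[45,19],[47,0]]
[[2,19],[3,20],[5,19],[19,0],[26,10],[38,0],[39,15],[45,19],[47,0]]
[[2,19],[3,20],[5,19],[19,0],[26,10],[34,15],[45,19],[47,0]]
[[0,15],[2,19],[3,20],[5,19],[19,0],[26,10],[34,15],[45,19],[47,0]]
[[0,15],[2,19],[3,20],[5,19],[19,16],[20,0],[26,10],[34,15],[45,19],[47,0]]
[[0,15],[2,19],[3,20],[5,19],[19,16],[20,0],[26,10],[34,15],[45,19],[47,0]]
[[0,15],[2,19],[3,20],[5,19],[22,0],[26,10],[34,15],[45,19],[47,0]]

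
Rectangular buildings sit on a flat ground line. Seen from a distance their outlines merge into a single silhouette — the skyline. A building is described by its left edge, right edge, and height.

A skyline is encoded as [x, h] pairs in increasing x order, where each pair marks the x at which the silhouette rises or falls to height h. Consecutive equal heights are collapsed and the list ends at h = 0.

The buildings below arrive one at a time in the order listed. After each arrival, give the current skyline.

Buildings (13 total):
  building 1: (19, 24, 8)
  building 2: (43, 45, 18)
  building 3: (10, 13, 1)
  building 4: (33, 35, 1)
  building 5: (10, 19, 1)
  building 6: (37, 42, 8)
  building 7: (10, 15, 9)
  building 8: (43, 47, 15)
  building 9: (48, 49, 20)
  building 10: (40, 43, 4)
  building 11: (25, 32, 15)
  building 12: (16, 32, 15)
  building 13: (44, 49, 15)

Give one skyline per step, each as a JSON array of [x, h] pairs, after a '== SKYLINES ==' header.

== SKYLINES ==
[[19,8],[24,0]]
[[19,8],[24,0],[43,18],[45,0]]
[[10,1],[13,0],[19,8],[24,0],[43,18],[45,0]]
[[10,1],[13,0],[19,8],[24,0],[33,1],[35,0],[43,18],[45,0]]
[[10,1],[19,8],[24,0],[33,1],[35,0],[43,18],[45,0]]
[[10,1],[19,8],[24,0],[33,1],[35,0],[37,8],[42,0],[43,18],[45,0]]
[[10,9],[15,1],[19,8],[24,0],[33,1],[35,0],[37,8],[42,0],[43,18],[45,0]]
[[10,9],[15,1],[19,8],[24,0],[33,1],[35,0],[37,8],[42,0],[43,18],[45,15],[47,0]]
[[10,9],[15,1],[19,8],[24,0],[33,1],[35,0],[37,8],[42,0],[43,18],[45,15],[47,0],[48,20],[49,0]]
[[10,9],[15,1],[19,8],[24,0],[33,1],[35,0],[37,8],[42,4],[43,18],[45,15],[47,0],[48,20],[49,0]]
[[10,9],[15,1],[19,8],[24,0],[25,15],[32,0],[33,1],[35,0],[37,8],[42,4],[43,18],[45,15],[47,0],[48,20],[49,0]]
[[10,9],[15,1],[16,15],[32,0],[33,1],[35,0],[37,8],[42,4],[43,18],[45,15],[47,0],[48,20],[49,0]]
[[10,9],[15,1],[16,15],[32,0],[33,1],[35,0],[37,8],[42,4],[43,18],[45,15],[48,20],[49,0]]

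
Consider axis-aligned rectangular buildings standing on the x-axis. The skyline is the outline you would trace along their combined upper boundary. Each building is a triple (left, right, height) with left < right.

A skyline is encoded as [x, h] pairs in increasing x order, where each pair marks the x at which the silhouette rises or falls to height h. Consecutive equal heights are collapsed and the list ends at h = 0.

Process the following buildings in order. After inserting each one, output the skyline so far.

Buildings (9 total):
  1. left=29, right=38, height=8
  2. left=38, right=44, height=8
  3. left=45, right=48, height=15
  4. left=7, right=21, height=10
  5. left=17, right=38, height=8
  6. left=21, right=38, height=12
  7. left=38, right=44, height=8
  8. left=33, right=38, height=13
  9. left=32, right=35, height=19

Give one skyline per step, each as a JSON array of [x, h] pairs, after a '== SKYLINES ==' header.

== SKYLINES ==
[[29,8],[38,0]]
[[29,8],[44,0]]
[[29,8],[44,0],[45,15],[48,0]]
[[7,10],[21,0],[29,8],[44,0],[45,15],[48,0]]
[[7,10],[21,8],[44,0],[45,15],[48,0]]
[[7,10],[21,12],[38,8],[44,0],[45,15],[48,0]]
[[7,10],[21,12],[38,8],[44,0],[45,15],[48,0]]
[[7,10],[21,12],[33,13],[38,8],[44,0],[45,15],[48,0]]
[[7,10],[21,12],[32,19],[35,13],[38,8],[44,0],[45,15],[48,0]]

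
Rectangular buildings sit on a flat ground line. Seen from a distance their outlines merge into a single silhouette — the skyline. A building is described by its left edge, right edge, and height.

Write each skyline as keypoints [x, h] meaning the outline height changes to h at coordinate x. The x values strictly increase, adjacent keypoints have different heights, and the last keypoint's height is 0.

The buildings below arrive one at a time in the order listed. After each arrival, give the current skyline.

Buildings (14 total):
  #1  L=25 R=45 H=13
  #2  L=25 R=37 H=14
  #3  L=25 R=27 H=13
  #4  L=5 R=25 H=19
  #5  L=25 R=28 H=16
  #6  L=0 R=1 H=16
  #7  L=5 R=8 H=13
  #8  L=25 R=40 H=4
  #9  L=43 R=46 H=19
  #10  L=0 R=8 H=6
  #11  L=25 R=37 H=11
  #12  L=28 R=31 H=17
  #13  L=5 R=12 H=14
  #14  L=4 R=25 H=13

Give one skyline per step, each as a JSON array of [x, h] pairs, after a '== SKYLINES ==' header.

== SKYLINES ==
[[25,13],[45,0]]
[[25,14],[37,13],[45,0]]
[[25,14],[37,13],[45,0]]
[[5,19],[25,14],[37,13],[45,0]]
[[5,19],[25,16],[28,14],[37,13],[45,0]]
[[0,16],[1,0],[5,19],[25,16],[28,14],[37,13],[45,0]]
[[0,16],[1,0],[5,19],[25,16],[28,14],[37,13],[45,0]]
[[0,16],[1,0],[5,19],[25,16],[28,14],[37,13],[45,0]]
[[0,16],[1,0],[5,19],[25,16],[28,14],[37,13],[43,19],[46,0]]
[[0,16],[1,6],[5,19],[25,16],[28,14],[37,13],[43,19],[46,0]]
[[0,16],[1,6],[5,19],[25,16],[28,14],[37,13],[43,19],[46,0]]
[[0,16],[1,6],[5,19],[25,16],[28,17],[31,14],[37,13],[43,19],[46,0]]
[[0,16],[1,6],[5,19],[25,16],[28,17],[31,14],[37,13],[43,19],[46,0]]
[[0,16],[1,6],[4,13],[5,19],[25,16],[28,17],[31,14],[37,13],[43,19],[46,0]]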